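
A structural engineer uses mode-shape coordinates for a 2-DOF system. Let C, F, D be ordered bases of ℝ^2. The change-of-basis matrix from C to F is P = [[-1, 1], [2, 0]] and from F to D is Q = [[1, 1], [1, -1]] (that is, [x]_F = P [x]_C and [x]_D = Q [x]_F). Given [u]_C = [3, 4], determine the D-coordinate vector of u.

[7, -5]

First [u]_F = P [u]_C = [1, 6].
Then [u]_D = Q [u]_F = [7, -5].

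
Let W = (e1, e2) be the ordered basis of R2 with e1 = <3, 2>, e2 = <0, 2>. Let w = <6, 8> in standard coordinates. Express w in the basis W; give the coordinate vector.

<2, 2>

Write w = c_1 e1 + c_2 e2 and solve for the c_i.
System: 3c_1 + 0c_2 = 6, 2c_1 + 2c_2 = 8; solving gives c_1 = 2, c_2 = 2.
Check: 2e1 + 2e2 = <6, 8>.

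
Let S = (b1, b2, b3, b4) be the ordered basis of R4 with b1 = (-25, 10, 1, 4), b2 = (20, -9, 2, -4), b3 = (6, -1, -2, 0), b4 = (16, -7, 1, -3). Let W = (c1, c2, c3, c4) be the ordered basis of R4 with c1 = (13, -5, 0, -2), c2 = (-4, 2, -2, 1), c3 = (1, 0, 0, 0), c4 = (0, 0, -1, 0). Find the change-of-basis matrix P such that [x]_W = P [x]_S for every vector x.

[[-2, 1, 1, 1], [0, -2, 2, -1], [1, -1, 1, -1], [-1, 2, -2, 1]]

Column j of P is [bj]_W, since P maps S-coordinates to W-coordinates.
Expressing b1 in W: b1 = -2c1 + 0·c2 + c3 - c4, so column 1 of P is (-2, 0, 1, -1).
Doing the same for each bj gives P = [[-2, 1, 1, 1], [0, -2, 2, -1], [1, -1, 1, -1], [-1, 2, -2, 1]].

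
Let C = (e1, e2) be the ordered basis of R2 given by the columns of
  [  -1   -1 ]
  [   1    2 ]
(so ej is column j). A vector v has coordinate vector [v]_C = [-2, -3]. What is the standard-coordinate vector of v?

[5, -8]

The coordinates say v = -2e1 - 3e2; adding the scaled basis vectors gives [5, -8].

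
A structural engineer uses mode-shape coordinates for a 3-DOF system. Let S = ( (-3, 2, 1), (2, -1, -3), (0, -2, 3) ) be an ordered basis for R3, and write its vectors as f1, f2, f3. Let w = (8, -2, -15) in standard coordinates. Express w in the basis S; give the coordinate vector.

(0, 4, -1)

Write w = c_1 f1 + ... + c_3 f3 and solve for the c_i.
Solving this 3x3 system gives c = (0, 4, -1).
Check: 0·f1 + 4f2 - f3 = (8, -2, -15).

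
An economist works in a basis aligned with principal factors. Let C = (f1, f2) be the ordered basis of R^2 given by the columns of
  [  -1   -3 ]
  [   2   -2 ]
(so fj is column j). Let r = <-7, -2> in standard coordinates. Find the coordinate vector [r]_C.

We seek scalars with c_1 f1 + c_2 f2 = r; equivalently solve M c = r where the columns of M are f1, f2.
System: -c_1 - 3c_2 = -7, 2c_1 - 2c_2 = -2; solving gives c_1 = 1, c_2 = 2.
Check: f1 + 2f2 = <-7, -2>.

<1, 2>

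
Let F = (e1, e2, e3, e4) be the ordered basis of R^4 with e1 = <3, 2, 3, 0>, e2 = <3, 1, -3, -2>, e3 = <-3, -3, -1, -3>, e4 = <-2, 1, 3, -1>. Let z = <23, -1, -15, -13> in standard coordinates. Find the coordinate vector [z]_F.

[z]_F is the unique c with M c = z, where M has columns e1, ..., e4.
Gaussian elimination on [M | z] yields c = (4, 4, 3, -4).
Check: 4e1 + 4e2 + 3e3 - 4e4 = <23, -1, -15, -13>.

<4, 4, 3, -4>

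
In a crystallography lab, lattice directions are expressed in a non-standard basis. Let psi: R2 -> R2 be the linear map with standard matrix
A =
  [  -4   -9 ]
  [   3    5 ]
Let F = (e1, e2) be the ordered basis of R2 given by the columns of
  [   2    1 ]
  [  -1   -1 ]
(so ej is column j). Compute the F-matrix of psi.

[[2, 3], [-3, -1]]

The j-th column of [psi]_F is [psi(ej)]_F.
psi(e1) = A e1 = [1, 1] = 2e1 - 3e2, so column 1 is [2, -3].
Repeating for e2 and assembling the columns gives [[2, 3], [-3, -1]].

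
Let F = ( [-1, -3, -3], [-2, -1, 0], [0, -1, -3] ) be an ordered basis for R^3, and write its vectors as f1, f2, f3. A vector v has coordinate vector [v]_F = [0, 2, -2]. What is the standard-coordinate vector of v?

[-4, 0, 6]

v = M [v]_F, where M has columns f1, ..., f3.
Carrying out the matrix-vector product, v = [-4, 0, 6].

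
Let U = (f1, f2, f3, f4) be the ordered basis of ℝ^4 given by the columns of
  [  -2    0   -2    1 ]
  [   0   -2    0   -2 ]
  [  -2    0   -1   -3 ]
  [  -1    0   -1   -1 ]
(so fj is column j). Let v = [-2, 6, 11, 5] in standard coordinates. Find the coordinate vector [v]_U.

Write v = c_1 f1 + ... + c_4 f4 and solve for the c_i.
Row-reducing the augmented matrix [M | v] gives c = (2, 1, -3, -4).
Check: 2f1 + f2 - 3f3 - 4f4 = [-2, 6, 11, 5].

[2, 1, -3, -4]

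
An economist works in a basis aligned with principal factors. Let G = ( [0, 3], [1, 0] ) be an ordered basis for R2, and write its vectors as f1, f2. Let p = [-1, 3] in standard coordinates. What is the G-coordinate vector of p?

[1, -1]

We seek scalars with c_1 f1 + c_2 f2 = p; equivalently solve M c = p where the columns of M are f1, f2.
System: 0c_1 + c_2 = -1, 3c_1 + 0c_2 = 3; solving gives c_1 = 1, c_2 = -1.
Check: f1 - f2 = [-1, 3].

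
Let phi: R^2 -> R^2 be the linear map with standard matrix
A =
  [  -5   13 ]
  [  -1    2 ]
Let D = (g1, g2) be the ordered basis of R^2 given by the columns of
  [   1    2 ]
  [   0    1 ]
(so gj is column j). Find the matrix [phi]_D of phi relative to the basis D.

With P the matrix whose columns are g1, g2, [phi]_D = P^(-1) A P.
Column by column: phi(g1) = A g1 = [-5, -1]; its D-coordinates [-3, -1] give column 1.
Continuing for each basis vector yields [phi]_D = [[-3, 3], [-1, 0]].

[[-3, 3], [-1, 0]]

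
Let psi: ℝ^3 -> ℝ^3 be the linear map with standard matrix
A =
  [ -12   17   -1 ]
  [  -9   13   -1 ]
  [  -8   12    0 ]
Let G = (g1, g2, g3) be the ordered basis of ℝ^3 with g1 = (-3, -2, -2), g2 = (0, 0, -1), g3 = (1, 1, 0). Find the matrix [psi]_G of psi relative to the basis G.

[[-1, 0, -1], [2, 0, -2], [1, 1, 2]]

With P the matrix whose columns are g1, ..., g3, [psi]_G = P^(-1) A P.
Column by column: psi(g1) = A g1 = (4, 3, 0); its G-coordinates (-1, 2, 1) give column 1.
Continuing for each basis vector yields [psi]_G = [[-1, 0, -1], [2, 0, -2], [1, 1, 2]].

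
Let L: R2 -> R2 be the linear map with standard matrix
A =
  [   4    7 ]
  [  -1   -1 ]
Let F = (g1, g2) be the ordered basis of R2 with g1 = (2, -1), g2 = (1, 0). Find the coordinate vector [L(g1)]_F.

(1, -1)

Column 1 of [L]_F is the F-coordinate vector of L(g1).
In standard coordinates L(g1) = A g1 = (1, -1).
Converting to F: (1, -1) = g1 - g2, so the coordinate vector is (1, -1).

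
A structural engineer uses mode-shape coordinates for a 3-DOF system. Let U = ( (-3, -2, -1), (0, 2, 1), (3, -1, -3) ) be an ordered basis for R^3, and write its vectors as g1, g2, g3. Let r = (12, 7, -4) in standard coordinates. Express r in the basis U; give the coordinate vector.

(-1, 4, 3)

Write r = c_1 g1 + ... + c_3 g3 and solve for the c_i.
Solving this 3x3 system gives c = (-1, 4, 3).
Check: -g1 + 4g2 + 3g3 = (12, 7, -4).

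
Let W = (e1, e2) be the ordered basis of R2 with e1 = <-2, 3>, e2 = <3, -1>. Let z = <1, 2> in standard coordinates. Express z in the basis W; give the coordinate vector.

<1, 1>

[z]_W is the unique c with M c = z, where M has columns e1, e2.
System: -2c_1 + 3c_2 = 1, 3c_1 - c_2 = 2; solving gives c_1 = 1, c_2 = 1.
Check: e1 + e2 = <1, 2>.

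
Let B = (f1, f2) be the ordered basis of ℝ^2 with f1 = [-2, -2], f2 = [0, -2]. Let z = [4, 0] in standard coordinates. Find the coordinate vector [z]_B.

[-2, 2]

Write z = c_1 f1 + c_2 f2 and solve for the c_i.
System: -2c_1 + 0c_2 = 4, -2c_1 - 2c_2 = 0; solving gives c_1 = -2, c_2 = 2.
Check: -2f1 + 2f2 = [4, 0].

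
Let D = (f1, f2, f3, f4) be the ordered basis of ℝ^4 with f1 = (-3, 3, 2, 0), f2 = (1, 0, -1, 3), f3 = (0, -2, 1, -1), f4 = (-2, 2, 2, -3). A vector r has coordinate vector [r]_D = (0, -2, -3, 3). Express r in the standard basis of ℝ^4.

The coordinates say r = 0·f1 - 2f2 - 3f3 + 3f4; adding the scaled basis vectors gives (-8, 12, 5, -12).

(-8, 12, 5, -12)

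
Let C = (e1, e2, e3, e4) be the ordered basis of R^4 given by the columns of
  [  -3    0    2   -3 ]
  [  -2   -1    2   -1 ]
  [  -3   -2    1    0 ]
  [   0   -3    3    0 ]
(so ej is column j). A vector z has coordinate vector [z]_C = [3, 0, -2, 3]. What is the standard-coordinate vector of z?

[-22, -13, -11, -6]

z = M [z]_C, where M has columns e1, ..., e4.
Carrying out the matrix-vector product, z = [-22, -13, -11, -6].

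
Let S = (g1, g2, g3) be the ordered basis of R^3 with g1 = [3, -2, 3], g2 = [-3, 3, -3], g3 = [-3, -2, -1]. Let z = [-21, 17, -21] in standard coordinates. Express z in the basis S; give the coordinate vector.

Write z = c_1 g1 + ... + c_3 g3 and solve for the c_i.
Gaussian elimination on [M | z] yields c = (-4, 3, 0).
Check: -4g1 + 3g2 + 0·g3 = [-21, 17, -21].

[-4, 3, 0]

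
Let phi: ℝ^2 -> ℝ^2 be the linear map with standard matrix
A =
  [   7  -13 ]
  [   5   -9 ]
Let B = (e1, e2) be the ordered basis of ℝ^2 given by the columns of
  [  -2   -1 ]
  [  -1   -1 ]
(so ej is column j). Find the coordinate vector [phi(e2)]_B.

Column 2 of [phi]_B is the B-coordinate vector of phi(e2).
In standard coordinates phi(e2) = A e2 = (6, 4).
Converting to B: (6, 4) = -2e1 - 2e2, so the coordinate vector is (-2, -2).

(-2, -2)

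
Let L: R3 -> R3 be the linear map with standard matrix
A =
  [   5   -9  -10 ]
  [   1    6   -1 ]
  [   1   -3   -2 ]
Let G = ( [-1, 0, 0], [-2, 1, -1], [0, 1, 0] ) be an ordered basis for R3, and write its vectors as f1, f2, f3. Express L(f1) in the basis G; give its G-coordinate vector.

Column 1 of [L]_G is the G-coordinate vector of L(f1).
In standard coordinates L(f1) = A f1 = [-5, -1, -1].
Converting to G: [-5, -1, -1] = 3f1 + f2 - 2f3, so the coordinate vector is [3, 1, -2].

[3, 1, -2]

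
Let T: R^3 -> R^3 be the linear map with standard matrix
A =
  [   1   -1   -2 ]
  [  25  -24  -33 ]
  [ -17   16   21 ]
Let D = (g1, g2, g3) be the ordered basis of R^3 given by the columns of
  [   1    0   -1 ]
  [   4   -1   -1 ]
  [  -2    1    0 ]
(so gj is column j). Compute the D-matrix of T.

Let P have columns g1, ..., g3. Then [T]_D = P^(-1) A P.
Here det P = -1, so P^(-1) is integer; computing A P first and then P^(-1)(A P) gives [[-1, -3, 0], [3, -1, 1], [-2, -2, 0]].

[[-1, -3, 0], [3, -1, 1], [-2, -2, 0]]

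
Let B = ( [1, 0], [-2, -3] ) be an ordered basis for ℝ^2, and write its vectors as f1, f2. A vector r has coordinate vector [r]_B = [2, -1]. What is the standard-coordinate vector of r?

[4, 3]

By definition r = 2f1 - f2.
Summing componentwise gives [4, 3].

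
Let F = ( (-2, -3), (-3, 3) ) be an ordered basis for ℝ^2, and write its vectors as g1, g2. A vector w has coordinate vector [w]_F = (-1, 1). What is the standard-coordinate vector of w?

(-1, 6)

w = M [w]_F, where M has columns g1, g2.
Carrying out the matrix-vector product, w = (-1, 6).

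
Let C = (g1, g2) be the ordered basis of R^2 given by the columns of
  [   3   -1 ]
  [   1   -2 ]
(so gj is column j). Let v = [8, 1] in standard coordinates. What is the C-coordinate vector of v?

We seek scalars with c_1 g1 + c_2 g2 = v; equivalently solve M c = v where the columns of M are g1, g2.
System: 3c_1 - c_2 = 8, c_1 - 2c_2 = 1; solving gives c_1 = 3, c_2 = 1.
Check: 3g1 + g2 = [8, 1].

[3, 1]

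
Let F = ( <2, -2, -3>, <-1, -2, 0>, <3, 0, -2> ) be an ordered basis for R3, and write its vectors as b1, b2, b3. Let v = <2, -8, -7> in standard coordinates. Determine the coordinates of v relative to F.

Write v = c_1 b1 + ... + c_3 b3 and solve for the c_i.
Row-reducing the augmented matrix [M | v] gives c = (3, 1, -1).
Check: 3b1 + b2 - b3 = <2, -8, -7>.

<3, 1, -1>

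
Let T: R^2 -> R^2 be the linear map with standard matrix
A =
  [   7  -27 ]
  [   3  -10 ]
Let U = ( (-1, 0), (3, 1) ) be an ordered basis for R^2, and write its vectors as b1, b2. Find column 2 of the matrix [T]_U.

Compute T(b2) = A b2 = (-6, -1) in standard coordinates.
Then write this in U-coordinates: solve for y in y_1 b1 + y_2 b2 = (-6, -1).
This gives y = (3, -1), which is column 2 of [T]_U.

(3, -1)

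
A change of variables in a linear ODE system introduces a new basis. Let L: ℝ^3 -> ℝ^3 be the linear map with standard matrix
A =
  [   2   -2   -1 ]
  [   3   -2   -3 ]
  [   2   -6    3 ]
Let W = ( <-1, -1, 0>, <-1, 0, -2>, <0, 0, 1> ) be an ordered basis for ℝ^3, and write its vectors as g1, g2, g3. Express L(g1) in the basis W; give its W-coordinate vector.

<1, -1, 2>

Column 1 of [L]_W is the W-coordinate vector of L(g1).
In standard coordinates L(g1) = A g1 = <0, -1, 4>.
Converting to W: <0, -1, 4> = g1 - g2 + 2g3, so the coordinate vector is <1, -1, 2>.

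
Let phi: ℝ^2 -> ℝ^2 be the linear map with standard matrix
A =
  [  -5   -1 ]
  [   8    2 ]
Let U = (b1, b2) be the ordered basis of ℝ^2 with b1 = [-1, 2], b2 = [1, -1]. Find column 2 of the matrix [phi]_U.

Column 2 of [phi]_U is the U-coordinate vector of phi(b2).
In standard coordinates phi(b2) = A b2 = [-4, 6].
Converting to U: [-4, 6] = 2b1 - 2b2, so the coordinate vector is [2, -2].

[2, -2]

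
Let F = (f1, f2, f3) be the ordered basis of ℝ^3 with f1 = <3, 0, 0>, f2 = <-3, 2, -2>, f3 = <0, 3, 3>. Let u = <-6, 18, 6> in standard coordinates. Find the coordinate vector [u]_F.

<1, 3, 4>

Write u = c_1 f1 + ... + c_3 f3 and solve for the c_i.
Solving this 3x3 system gives c = (1, 3, 4).
Check: f1 + 3f2 + 4f3 = <-6, 18, 6>.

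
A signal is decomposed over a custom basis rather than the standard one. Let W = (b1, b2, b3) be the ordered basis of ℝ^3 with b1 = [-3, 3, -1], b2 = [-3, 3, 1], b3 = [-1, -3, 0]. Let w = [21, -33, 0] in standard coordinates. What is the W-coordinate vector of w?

We seek scalars with c_1 b1 + ... + c_3 b3 = w; equivalently solve M c = w where the columns of M are b1, ..., b3.
Solving this 3x3 system gives c = (-4, -4, 3).
Check: -4b1 - 4b2 + 3b3 = [21, -33, 0].

[-4, -4, 3]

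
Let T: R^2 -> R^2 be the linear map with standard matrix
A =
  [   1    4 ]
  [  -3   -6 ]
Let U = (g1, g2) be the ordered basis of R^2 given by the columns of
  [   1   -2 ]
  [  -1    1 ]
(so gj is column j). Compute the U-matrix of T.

[[-3, -2], [0, -2]]

The j-th column of [T]_U is [T(gj)]_U.
T(g1) = A g1 = (-3, 3) = -3g1 + 0·g2, so column 1 is (-3, 0).
Repeating for g2 and assembling the columns gives [[-3, -2], [0, -2]].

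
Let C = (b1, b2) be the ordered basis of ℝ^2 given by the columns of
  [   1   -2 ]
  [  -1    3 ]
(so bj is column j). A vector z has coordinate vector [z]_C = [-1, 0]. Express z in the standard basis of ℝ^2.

[-1, 1]

z = M [z]_C, where M has columns b1, b2.
Carrying out the matrix-vector product, z = [-1, 1].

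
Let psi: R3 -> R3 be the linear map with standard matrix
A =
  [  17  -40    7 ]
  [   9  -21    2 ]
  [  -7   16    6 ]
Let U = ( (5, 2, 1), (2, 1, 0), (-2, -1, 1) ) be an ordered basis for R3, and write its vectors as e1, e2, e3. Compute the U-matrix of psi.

[[2, 0, 3], [2, -1, 0], [1, 2, 1]]

Let P have columns e1, ..., e3. Then [psi]_U = P^(-1) A P.
Here det P = 1, so P^(-1) is integer; computing A P first and then P^(-1)(A P) gives [[2, 0, 3], [2, -1, 0], [1, 2, 1]].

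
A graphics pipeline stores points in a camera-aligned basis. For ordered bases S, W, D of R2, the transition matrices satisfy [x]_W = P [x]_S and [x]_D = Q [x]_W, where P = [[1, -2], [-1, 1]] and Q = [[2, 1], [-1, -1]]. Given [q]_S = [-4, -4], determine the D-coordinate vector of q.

Composing the changes, [q]_D = Q P [q]_S.
Q P = [[1, -3], [0, 1]]; applying this to [-4, -4] gives [8, -4].

[8, -4]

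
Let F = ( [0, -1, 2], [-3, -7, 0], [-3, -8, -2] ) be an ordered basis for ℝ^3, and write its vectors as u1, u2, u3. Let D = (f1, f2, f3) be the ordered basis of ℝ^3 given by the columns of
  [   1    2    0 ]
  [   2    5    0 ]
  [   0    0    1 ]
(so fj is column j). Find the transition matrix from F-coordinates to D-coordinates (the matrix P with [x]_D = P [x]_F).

Column j of P is [uj]_D, since P maps F-coordinates to D-coordinates.
Expressing u1 in D: u1 = 2f1 - f2 + 2f3, so column 1 of P is [2, -1, 2].
Doing the same for each uj gives P = [[2, -1, 1], [-1, -1, -2], [2, 0, -2]].

[[2, -1, 1], [-1, -1, -2], [2, 0, -2]]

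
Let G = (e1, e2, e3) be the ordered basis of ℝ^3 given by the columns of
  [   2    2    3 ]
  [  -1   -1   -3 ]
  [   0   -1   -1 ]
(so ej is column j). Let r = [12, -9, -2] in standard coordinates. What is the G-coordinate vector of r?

[r]_G is the unique c with M c = r, where M has columns e1, ..., e3.
Row-reducing the augmented matrix [M | r] gives c = (3, 0, 2).
Check: 3e1 + 0·e2 + 2e3 = [12, -9, -2].

[3, 0, 2]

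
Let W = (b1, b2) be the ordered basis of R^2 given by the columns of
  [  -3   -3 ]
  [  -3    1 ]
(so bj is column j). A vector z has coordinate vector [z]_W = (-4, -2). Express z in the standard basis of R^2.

z = M [z]_W, where M has columns b1, b2.
Carrying out the matrix-vector product, z = (18, 10).

(18, 10)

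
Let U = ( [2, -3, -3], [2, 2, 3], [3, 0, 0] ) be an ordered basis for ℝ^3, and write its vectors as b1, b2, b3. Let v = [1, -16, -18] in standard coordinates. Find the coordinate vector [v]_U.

[4, -2, -1]

Write v = c_1 b1 + ... + c_3 b3 and solve for the c_i.
Gaussian elimination on [M | v] yields c = (4, -2, -1).
Check: 4b1 - 2b2 - b3 = [1, -16, -18].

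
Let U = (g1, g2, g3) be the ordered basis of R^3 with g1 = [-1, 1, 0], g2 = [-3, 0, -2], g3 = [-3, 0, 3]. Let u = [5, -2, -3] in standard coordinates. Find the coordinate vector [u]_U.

[u]_U is the unique c with M c = u, where M has columns g1, ..., g3.
Gaussian elimination on [M | u] yields c = (-2, 0, -1).
Check: -2g1 + 0·g2 - g3 = [5, -2, -3].

[-2, 0, -1]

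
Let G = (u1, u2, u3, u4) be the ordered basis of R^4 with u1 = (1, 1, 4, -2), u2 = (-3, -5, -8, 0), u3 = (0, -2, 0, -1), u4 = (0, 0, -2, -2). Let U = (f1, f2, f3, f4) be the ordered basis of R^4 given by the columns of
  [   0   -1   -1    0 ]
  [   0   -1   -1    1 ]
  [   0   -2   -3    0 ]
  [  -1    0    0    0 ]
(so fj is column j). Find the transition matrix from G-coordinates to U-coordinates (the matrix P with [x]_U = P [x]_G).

[[2, 0, 1, 2], [1, 1, 0, -2], [-2, 2, 0, 2], [0, -2, -2, 0]]

Let M have columns uj and N have columns fj. Then for every x, N [x]_U = x = M [x]_G, so P = N^(-1) M.
Since det N = -1, N^(-1) has integer entries; multiplying gives P = [[2, 0, 1, 2], [1, 1, 0, -2], [-2, 2, 0, 2], [0, -2, -2, 0]].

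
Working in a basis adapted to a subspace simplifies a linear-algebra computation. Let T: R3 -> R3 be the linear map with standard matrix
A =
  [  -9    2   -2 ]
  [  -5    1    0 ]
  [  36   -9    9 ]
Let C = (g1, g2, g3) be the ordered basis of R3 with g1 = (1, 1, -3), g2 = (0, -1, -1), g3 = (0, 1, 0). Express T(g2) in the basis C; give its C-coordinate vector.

Column 2 of [T]_C is the C-coordinate vector of T(g2).
In standard coordinates T(g2) = A g2 = (0, -1, 0).
Converting to C: (0, -1, 0) = 0·g1 + 0·g2 - g3, so the coordinate vector is (0, 0, -1).

(0, 0, -1)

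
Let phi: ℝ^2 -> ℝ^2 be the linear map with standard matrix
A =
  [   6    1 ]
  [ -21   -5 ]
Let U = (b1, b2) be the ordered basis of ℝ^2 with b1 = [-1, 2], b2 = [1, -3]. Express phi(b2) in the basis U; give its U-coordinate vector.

Compute phi(b2) = A b2 = [3, -6] in standard coordinates.
Then write this in U-coordinates: solve for y in y_1 b1 + y_2 b2 = [3, -6].
This gives y = [-3, 0], which is column 2 of [phi]_U.

[-3, 0]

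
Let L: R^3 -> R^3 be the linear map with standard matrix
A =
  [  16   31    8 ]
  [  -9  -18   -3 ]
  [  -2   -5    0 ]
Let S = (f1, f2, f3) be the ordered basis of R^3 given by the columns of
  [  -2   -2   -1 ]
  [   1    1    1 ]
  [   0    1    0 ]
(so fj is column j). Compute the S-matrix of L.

With P the matrix whose columns are f1, ..., f3, [L]_S = P^(-1) A P.
Column by column: L(f1) = A f1 = (-1, 0, -1); its S-coordinates (2, -1, -1) give column 1.
Continuing for each basis vector yields [L]_S = [[2, -3, -3], [-1, -1, -3], [-1, 1, -3]].

[[2, -3, -3], [-1, -1, -3], [-1, 1, -3]]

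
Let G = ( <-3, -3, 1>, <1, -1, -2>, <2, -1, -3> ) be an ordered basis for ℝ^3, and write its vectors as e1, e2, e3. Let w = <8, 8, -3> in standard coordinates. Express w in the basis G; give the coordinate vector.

Write w = c_1 e1 + ... + c_3 e3 and solve for the c_i.
Gaussian elimination on [M | w] yields c = (-3, 3, -2).
Check: -3e1 + 3e2 - 2e3 = <8, 8, -3>.

<-3, 3, -2>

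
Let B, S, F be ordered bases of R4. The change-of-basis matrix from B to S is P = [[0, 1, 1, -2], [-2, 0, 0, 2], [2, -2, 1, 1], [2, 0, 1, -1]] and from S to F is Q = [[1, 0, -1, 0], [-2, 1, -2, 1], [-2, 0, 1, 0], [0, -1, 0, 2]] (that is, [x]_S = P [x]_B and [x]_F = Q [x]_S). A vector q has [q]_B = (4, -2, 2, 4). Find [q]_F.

(-26, -14, 34, 12)

Composing the changes, [q]_F = Q P [q]_B.
Q P = [[-2, 3, 0, -3], [-4, 2, -3, 3], [2, -4, -1, 5], [6, 0, 2, -4]]; applying this to (4, -2, 2, 4) gives (-26, -14, 34, 12).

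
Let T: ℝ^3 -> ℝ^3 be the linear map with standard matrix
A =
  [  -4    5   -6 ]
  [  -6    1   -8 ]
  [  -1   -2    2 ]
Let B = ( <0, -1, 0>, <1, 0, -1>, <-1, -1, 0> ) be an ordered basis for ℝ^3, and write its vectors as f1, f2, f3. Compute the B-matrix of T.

The j-th column of [T]_B is [T(fj)]_B.
T(f1) = A f1 = <-5, -1, 2> = -2f1 - 2f2 + 3f3, so column 1 is <-2, -2, 3>.
Repeating for f2, f3 and assembling the columns gives [[-2, -3, -3], [-2, 3, -3], [3, 1, -2]].

[[-2, -3, -3], [-2, 3, -3], [3, 1, -2]]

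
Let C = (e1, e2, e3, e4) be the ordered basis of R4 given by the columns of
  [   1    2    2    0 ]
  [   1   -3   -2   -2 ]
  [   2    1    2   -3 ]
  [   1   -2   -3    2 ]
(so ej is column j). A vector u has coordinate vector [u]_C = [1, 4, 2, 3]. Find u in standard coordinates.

u = M [u]_C, where M has columns e1, ..., e4.
Carrying out the matrix-vector product, u = [13, -21, 1, -7].

[13, -21, 1, -7]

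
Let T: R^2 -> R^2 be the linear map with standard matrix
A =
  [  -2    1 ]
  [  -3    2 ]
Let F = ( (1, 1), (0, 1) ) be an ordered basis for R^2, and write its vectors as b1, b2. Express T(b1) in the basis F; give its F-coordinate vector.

Compute T(b1) = A b1 = (-1, -1) in standard coordinates.
Then write this in F-coordinates: solve for y in y_1 b1 + y_2 b2 = (-1, -1).
This gives y = (-1, 0), which is column 1 of [T]_F.

(-1, 0)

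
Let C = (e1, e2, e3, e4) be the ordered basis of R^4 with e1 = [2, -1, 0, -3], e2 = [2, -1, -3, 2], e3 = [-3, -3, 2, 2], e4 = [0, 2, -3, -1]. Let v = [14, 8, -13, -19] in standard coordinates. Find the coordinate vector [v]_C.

Write v = c_1 e1 + ... + c_4 e4 and solve for the c_i.
Gaussian elimination on [M | v] yields c = (4, 0, -2, 3).
Check: 4e1 + 0·e2 - 2e3 + 3e4 = [14, 8, -13, -19].

[4, 0, -2, 3]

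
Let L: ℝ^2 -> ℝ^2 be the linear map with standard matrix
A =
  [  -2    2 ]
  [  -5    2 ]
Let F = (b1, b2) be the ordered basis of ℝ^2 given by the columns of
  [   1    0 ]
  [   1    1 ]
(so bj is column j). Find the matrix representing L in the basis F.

[[0, 2], [-3, 0]]

The j-th column of [L]_F is [L(bj)]_F.
L(b1) = A b1 = [0, -3] = 0·b1 - 3b2, so column 1 is [0, -3].
Repeating for b2 and assembling the columns gives [[0, 2], [-3, 0]].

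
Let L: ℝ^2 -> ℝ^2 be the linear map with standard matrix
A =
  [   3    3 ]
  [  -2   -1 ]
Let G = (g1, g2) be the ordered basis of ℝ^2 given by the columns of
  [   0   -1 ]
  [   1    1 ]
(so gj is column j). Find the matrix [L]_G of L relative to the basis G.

[[2, 1], [-3, 0]]

The j-th column of [L]_G is [L(gj)]_G.
L(g1) = A g1 = <3, -1> = 2g1 - 3g2, so column 1 is <2, -3>.
Repeating for g2 and assembling the columns gives [[2, 1], [-3, 0]].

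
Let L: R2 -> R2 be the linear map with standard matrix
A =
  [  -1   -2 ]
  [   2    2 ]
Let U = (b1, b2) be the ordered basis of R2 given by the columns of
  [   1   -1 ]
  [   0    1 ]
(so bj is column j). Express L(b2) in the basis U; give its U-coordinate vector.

[-1, 0]

Compute L(b2) = A b2 = [-1, 0] in standard coordinates.
Then write this in U-coordinates: solve for y in y_1 b1 + y_2 b2 = [-1, 0].
This gives y = [-1, 0], which is column 2 of [L]_U.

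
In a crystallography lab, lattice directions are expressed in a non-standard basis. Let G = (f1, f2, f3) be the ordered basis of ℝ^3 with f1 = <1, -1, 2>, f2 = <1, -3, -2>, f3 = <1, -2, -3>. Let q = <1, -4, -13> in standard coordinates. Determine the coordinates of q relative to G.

<-2, 0, 3>

[q]_G is the unique c with M c = q, where M has columns f1, ..., f3.
Solving this 3x3 system gives c = (-2, 0, 3).
Check: -2f1 + 0·f2 + 3f3 = <1, -4, -13>.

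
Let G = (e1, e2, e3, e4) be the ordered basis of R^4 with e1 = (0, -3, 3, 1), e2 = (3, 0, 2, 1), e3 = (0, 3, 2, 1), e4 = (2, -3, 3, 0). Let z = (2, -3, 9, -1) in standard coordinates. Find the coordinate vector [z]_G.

Write z = c_1 e1 + ... + c_4 e4 and solve for the c_i.
Row-reducing the augmented matrix [M | z] gives c = (-1, -2, 2, 4).
Check: -e1 - 2e2 + 2e3 + 4e4 = (2, -3, 9, -1).

(-1, -2, 2, 4)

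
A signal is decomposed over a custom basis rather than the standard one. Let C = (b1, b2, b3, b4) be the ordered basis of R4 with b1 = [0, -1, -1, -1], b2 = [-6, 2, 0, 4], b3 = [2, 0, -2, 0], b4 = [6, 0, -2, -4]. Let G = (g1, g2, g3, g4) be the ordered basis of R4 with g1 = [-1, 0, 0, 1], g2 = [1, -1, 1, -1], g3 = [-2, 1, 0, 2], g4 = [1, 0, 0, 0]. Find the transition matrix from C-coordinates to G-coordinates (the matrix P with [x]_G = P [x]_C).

[[2, 0, 2, -2], [-1, 0, -2, -2], [-2, 2, -2, -2], [-1, -2, 2, 2]]

Column j of P is [bj]_G, since P maps C-coordinates to G-coordinates.
Expressing b1 in G: b1 = 2g1 - g2 - 2g3 - g4, so column 1 of P is [2, -1, -2, -1].
Doing the same for each bj gives P = [[2, 0, 2, -2], [-1, 0, -2, -2], [-2, 2, -2, -2], [-1, -2, 2, 2]].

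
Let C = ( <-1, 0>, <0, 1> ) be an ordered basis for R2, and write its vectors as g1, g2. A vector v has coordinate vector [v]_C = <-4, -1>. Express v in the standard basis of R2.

<4, -1>

The coordinates say v = -4g1 - g2; adding the scaled basis vectors gives <4, -1>.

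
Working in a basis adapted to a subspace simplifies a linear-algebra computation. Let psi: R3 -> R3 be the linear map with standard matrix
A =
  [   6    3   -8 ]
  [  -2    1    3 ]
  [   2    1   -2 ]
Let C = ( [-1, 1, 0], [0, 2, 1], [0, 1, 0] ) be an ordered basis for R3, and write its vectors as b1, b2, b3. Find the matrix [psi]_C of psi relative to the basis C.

[[3, 2, -3], [-1, 0, 1], [2, 3, 2]]

Let P have columns b1, ..., b3. Then [psi]_C = P^(-1) A P.
Here det P = 1, so P^(-1) is integer; computing A P first and then P^(-1)(A P) gives [[3, 2, -3], [-1, 0, 1], [2, 3, 2]].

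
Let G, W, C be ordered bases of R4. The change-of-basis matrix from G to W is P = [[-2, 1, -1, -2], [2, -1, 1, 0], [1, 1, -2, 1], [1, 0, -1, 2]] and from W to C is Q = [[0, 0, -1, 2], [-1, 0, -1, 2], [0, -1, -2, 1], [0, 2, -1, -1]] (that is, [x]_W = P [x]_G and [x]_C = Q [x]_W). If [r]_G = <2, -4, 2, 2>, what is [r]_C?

Composing the changes, [r]_C = Q P [r]_G.
Q P = [[1, -1, 0, 3], [3, -2, 1, 5], [-3, -1, 2, 0], [2, -3, 5, -3]]; applying this to <2, -4, 2, 2> gives <12, 26, 2, 20>.

<12, 26, 2, 20>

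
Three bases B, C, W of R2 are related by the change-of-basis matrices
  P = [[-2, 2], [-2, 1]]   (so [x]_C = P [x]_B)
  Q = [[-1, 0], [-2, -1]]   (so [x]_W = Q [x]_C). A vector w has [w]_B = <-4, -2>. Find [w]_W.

Composing the changes, [w]_W = Q P [w]_B.
Q P = [[2, -2], [6, -5]]; applying this to <-4, -2> gives <-4, -14>.

<-4, -14>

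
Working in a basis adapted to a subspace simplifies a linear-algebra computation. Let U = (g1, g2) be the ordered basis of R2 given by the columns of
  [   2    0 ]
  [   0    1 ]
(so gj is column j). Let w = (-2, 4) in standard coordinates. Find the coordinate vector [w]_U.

(-1, 4)

[w]_U is the unique c with M c = w, where M has columns g1, g2.
System: 2c_1 + 0c_2 = -2, 0c_1 + c_2 = 4; solving gives c_1 = -1, c_2 = 4.
Check: -g1 + 4g2 = (-2, 4).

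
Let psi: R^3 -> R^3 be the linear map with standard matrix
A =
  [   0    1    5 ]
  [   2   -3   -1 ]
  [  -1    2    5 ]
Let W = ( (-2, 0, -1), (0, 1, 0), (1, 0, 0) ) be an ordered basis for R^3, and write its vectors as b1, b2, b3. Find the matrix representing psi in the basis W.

[[3, -2, 1], [-3, -3, 2], [1, -3, 2]]

Let P have columns b1, ..., b3. Then [psi]_W = P^(-1) A P.
Here det P = 1, so P^(-1) is integer; computing A P first and then P^(-1)(A P) gives [[3, -2, 1], [-3, -3, 2], [1, -3, 2]].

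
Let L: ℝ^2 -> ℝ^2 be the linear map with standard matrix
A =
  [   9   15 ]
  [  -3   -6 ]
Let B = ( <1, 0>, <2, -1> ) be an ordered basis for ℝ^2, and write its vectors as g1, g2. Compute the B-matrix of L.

[[3, 3], [3, 0]]

With P the matrix whose columns are g1, g2, [L]_B = P^(-1) A P.
Column by column: L(g1) = A g1 = <9, -3>; its B-coordinates <3, 3> give column 1.
Continuing for each basis vector yields [L]_B = [[3, 3], [3, 0]].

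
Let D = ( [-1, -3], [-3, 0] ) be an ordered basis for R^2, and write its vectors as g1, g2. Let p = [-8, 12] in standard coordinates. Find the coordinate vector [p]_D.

Write p = c_1 g1 + c_2 g2 and solve for the c_i.
System: -c_1 - 3c_2 = -8, -3c_1 + 0c_2 = 12; solving gives c_1 = -4, c_2 = 4.
Check: -4g1 + 4g2 = [-8, 12].

[-4, 4]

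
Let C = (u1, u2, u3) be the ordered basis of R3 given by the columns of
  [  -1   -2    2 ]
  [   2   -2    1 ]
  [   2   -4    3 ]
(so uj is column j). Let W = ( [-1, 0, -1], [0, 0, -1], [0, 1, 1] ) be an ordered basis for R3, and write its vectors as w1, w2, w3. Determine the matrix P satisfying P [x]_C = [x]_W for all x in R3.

Take x = uj: its C-coordinates are the j-th standard unit vector, so P e_j — column j of P — equals [uj]_W.
u1 = w1 - w2 + 2w3, giving column 1 = [1, -1, 2]; repeating for each j gives P = [[1, 2, -2], [-1, 0, 0], [2, -2, 1]].

[[1, 2, -2], [-1, 0, 0], [2, -2, 1]]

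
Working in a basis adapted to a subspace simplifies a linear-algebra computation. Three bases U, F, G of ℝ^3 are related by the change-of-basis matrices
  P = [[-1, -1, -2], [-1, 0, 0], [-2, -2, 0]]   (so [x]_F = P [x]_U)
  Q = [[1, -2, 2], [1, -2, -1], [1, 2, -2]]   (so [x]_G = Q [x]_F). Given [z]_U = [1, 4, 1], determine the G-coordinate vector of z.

Apply P to get F-coordinates [-7, -1, -10], then Q to get G-coordinates.
The result is [z]_G = [-25, 5, 11].

[-25, 5, 11]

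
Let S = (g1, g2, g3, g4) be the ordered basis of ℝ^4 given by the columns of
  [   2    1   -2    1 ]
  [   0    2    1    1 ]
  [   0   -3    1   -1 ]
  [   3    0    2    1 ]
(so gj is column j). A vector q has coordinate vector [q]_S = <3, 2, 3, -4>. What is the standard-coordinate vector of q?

The coordinates say q = 3g1 + 2g2 + 3g3 - 4g4; adding the scaled basis vectors gives <-2, 3, 1, 11>.

<-2, 3, 1, 11>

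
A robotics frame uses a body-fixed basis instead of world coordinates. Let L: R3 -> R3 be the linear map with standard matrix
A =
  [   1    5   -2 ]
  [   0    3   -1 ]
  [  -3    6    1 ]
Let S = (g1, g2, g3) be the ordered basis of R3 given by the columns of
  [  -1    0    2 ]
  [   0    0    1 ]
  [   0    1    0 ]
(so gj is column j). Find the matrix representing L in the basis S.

Let P have columns g1, ..., g3. Then [L]_S = P^(-1) A P.
Here det P = 1, so P^(-1) is integer; computing A P first and then P^(-1)(A P) gives [[1, 0, -1], [3, 1, 0], [0, -1, 3]].

[[1, 0, -1], [3, 1, 0], [0, -1, 3]]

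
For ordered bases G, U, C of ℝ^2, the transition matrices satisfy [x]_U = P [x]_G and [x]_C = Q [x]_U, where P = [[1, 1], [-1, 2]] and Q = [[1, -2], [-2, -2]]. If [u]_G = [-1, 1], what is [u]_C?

First [u]_U = P [u]_G = [0, 3].
Then [u]_C = Q [u]_U = [-6, -6].

[-6, -6]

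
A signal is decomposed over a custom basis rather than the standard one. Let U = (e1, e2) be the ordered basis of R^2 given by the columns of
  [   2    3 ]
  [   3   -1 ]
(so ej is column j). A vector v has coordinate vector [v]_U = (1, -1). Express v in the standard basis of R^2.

(-1, 4)

v = M [v]_U, where M has columns e1, e2.
Carrying out the matrix-vector product, v = (-1, 4).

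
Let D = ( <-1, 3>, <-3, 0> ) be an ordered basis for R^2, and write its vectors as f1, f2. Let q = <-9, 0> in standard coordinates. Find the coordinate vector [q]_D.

[q]_D is the unique c with M c = q, where M has columns f1, f2.
System: -c_1 - 3c_2 = -9, 3c_1 + 0c_2 = 0; solving gives c_1 = 0, c_2 = 3.
Check: 0·f1 + 3f2 = <-9, 0>.

<0, 3>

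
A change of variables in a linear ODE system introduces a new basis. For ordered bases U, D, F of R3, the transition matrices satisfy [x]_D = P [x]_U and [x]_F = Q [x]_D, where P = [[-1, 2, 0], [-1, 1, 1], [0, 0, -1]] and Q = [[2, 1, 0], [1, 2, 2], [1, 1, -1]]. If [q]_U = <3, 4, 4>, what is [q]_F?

Composing the changes, [q]_F = Q P [q]_U.
Q P = [[-3, 5, 1], [-3, 4, 0], [-2, 3, 2]]; applying this to <3, 4, 4> gives <15, 7, 14>.

<15, 7, 14>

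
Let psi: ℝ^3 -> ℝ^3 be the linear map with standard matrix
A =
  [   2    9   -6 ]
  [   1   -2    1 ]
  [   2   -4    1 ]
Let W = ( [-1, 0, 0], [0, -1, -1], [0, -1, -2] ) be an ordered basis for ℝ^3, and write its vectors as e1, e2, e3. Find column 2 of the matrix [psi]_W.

[3, 1, -2]

Column 2 of [psi]_W is the W-coordinate vector of psi(e2).
In standard coordinates psi(e2) = A e2 = [-3, 1, 3].
Converting to W: [-3, 1, 3] = 3e1 + e2 - 2e3, so the coordinate vector is [3, 1, -2].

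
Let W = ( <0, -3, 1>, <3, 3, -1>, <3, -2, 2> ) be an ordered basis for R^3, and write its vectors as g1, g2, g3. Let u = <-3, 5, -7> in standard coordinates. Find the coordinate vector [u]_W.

<4, 3, -4>

We seek scalars with c_1 g1 + ... + c_3 g3 = u; equivalently solve M c = u where the columns of M are g1, ..., g3.
Solving this 3x3 system gives c = (4, 3, -4).
Check: 4g1 + 3g2 - 4g3 = <-3, 5, -7>.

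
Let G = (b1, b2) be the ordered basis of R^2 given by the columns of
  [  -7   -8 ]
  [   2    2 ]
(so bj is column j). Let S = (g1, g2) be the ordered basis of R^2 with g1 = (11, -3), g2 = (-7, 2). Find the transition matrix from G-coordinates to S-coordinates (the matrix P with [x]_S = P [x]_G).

Let M have columns bj and N have columns gj. Then for every x, N [x]_S = x = M [x]_G, so P = N^(-1) M.
Since det N = 1, N^(-1) has integer entries; multiplying gives P = [[0, -2], [1, -2]].

[[0, -2], [1, -2]]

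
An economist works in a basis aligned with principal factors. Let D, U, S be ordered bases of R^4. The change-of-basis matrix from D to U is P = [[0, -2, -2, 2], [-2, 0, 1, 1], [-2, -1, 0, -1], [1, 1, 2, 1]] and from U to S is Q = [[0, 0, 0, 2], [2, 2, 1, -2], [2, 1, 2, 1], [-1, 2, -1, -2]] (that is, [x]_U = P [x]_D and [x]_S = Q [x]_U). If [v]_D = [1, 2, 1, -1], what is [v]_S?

Apply P to get U-coordinates [-8, -2, -3, 4], then Q to get S-coordinates.
The result is [v]_S = [8, -31, -20, -1].

[8, -31, -20, -1]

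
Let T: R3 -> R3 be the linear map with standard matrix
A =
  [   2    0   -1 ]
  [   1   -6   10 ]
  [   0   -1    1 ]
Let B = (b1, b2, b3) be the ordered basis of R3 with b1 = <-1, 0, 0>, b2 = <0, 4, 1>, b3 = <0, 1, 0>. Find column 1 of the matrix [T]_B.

Column 1 of [T]_B is the B-coordinate vector of T(b1).
In standard coordinates T(b1) = A b1 = <-2, -1, 0>.
Converting to B: <-2, -1, 0> = 2b1 + 0·b2 - b3, so the coordinate vector is <2, 0, -1>.

<2, 0, -1>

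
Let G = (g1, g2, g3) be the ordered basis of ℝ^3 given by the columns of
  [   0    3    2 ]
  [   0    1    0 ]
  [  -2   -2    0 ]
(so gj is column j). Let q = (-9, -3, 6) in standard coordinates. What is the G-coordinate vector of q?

(0, -3, 0)

Write q = c_1 g1 + ... + c_3 g3 and solve for the c_i.
Gaussian elimination on [M | q] yields c = (0, -3, 0).
Check: 0·g1 - 3g2 + 0·g3 = (-9, -3, 6).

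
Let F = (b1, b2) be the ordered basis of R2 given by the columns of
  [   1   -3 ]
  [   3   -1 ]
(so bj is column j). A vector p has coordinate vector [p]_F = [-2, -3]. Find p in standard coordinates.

p = M [p]_F, where M has columns b1, b2.
Carrying out the matrix-vector product, p = [7, -3].

[7, -3]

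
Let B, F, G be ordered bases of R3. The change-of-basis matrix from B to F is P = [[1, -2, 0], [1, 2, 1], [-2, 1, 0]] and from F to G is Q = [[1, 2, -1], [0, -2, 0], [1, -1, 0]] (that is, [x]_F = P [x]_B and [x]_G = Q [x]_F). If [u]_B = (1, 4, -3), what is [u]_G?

(3, -12, -13)

Apply P to get F-coordinates (-7, 6, 2), then Q to get G-coordinates.
The result is [u]_G = (3, -12, -13).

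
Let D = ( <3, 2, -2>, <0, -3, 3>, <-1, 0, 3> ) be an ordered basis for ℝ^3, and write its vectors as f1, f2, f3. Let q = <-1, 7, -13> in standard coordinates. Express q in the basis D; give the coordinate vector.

We seek scalars with c_1 f1 + ... + c_3 f3 = q; equivalently solve M c = q where the columns of M are f1, ..., f3.
Gaussian elimination on [M | q] yields c = (-1, -3, -2).
Check: -f1 - 3f2 - 2f3 = <-1, 7, -13>.

<-1, -3, -2>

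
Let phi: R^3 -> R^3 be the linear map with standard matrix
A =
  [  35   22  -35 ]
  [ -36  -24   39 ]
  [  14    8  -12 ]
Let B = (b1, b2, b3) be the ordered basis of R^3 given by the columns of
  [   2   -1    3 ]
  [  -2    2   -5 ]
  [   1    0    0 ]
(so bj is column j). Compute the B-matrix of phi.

Let P have columns b1, ..., b3. Then [phi]_B = P^(-1) A P.
Here det P = -1, so P^(-1) is integer; computing A P first and then P^(-1)(A P) gives [[0, 2, 2], [0, 1, 3], [-3, 2, -2]].

[[0, 2, 2], [0, 1, 3], [-3, 2, -2]]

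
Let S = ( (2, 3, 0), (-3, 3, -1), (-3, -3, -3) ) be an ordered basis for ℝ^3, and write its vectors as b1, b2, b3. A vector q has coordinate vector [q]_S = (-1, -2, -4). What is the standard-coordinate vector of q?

The coordinates say q = -b1 - 2b2 - 4b3; adding the scaled basis vectors gives (16, 3, 14).

(16, 3, 14)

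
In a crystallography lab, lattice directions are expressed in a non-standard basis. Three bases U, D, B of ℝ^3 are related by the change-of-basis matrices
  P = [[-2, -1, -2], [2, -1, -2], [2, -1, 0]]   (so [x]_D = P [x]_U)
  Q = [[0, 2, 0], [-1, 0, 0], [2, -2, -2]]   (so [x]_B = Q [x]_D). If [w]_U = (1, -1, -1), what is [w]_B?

(10, -1, -14)

Apply P to get D-coordinates (1, 5, 3), then Q to get B-coordinates.
The result is [w]_B = (10, -1, -14).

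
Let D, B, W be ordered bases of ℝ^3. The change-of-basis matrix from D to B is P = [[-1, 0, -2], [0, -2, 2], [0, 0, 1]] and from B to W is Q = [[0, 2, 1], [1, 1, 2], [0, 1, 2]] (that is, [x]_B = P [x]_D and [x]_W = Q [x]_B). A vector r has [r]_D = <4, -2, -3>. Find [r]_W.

<-7, -6, -8>

Apply P to get B-coordinates <2, -2, -3>, then Q to get W-coordinates.
The result is [r]_W = <-7, -6, -8>.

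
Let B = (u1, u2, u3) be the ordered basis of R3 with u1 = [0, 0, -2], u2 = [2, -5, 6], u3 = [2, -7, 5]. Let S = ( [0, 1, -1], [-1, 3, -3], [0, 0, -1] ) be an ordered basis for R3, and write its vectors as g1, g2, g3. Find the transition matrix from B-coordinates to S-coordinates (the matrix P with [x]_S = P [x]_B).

Let M have columns uj and N have columns gj. Then for every x, N [x]_S = x = M [x]_B, so P = N^(-1) M.
Since det N = -1, N^(-1) has integer entries; multiplying gives P = [[0, 1, -1], [0, -2, -2], [2, -1, 2]].

[[0, 1, -1], [0, -2, -2], [2, -1, 2]]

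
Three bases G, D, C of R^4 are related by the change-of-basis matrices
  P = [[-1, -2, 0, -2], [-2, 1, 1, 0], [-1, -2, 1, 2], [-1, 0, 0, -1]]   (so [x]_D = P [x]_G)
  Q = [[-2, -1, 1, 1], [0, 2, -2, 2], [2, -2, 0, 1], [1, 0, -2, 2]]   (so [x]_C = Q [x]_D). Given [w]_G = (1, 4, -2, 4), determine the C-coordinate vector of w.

First [w]_D = P [w]_G = (-17, 0, -3, -5).
Then [w]_C = Q [w]_D = (26, -4, -39, -21).

(26, -4, -39, -21)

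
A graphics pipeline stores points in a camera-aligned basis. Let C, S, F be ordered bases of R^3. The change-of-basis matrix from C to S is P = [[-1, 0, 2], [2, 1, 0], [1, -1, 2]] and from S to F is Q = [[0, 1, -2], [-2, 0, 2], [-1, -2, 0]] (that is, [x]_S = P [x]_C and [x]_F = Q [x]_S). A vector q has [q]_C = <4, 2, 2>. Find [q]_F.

Composing the changes, [q]_F = Q P [q]_C.
Q P = [[0, 3, -4], [4, -2, 0], [-3, -2, -2]]; applying this to <4, 2, 2> gives <-2, 12, -20>.

<-2, 12, -20>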